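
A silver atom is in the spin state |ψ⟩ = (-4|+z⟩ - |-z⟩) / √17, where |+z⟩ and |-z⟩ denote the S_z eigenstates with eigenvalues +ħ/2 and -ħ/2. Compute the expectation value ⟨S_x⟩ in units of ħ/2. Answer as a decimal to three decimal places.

0.471

⟨σ_x⟩ = 2 Re(a* b)/(|a|²+|b|²) with a = -4, b = -1.
a* b = 4, so ⟨σ_x⟩ = 8/17.
⟨S_x⟩ = (ħ/2)·⟨σ_x⟩.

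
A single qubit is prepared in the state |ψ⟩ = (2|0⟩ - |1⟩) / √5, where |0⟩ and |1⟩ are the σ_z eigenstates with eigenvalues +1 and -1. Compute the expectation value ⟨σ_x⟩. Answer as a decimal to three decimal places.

⟨σ_x⟩ = 2 Re(a* b)/(|a|²+|b|²) with a = 2, b = -1.
a* b = -2, so ⟨σ_x⟩ = -4/5.

-0.800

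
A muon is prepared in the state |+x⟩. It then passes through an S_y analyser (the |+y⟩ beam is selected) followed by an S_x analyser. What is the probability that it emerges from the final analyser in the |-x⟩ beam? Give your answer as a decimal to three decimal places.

First analyser (S_y): from |+x⟩, P(|+y⟩) = 1/2.
After stage 1 the state is |+y⟩; P(|-x⟩) = |⟨-x|+y⟩|² = 1/2.
Joint probability = 1/2 × 1/2 = 0.250.

0.250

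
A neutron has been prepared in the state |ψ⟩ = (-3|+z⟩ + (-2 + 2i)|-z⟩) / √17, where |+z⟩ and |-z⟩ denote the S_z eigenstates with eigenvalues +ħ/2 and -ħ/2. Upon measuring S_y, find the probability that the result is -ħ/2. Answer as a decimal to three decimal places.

|-y⟩ = (|+z⟩ - i|-z⟩)/√2, so ⟨-y|ψ⟩ = (-5 - 2i) / (√2·√17).
P = |-5 - 2i|² / 34 = 29/34.

0.853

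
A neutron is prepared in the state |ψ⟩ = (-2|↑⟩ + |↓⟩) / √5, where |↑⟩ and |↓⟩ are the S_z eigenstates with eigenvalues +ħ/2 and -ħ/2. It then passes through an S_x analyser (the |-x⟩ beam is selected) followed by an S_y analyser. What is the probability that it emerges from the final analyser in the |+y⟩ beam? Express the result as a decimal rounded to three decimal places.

0.450

First analyser (S_x): P(|-x⟩) = |⟨-x|ψ⟩|² = 9/10.
After stage 1 the state is |-x⟩; P(|+y⟩) = |⟨+y|-x⟩|² = 1/2.
Joint probability = 9/10 × 1/2 = 0.450.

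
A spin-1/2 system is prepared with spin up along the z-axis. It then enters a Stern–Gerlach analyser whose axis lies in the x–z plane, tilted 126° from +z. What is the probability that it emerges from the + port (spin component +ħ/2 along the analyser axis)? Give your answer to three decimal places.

0.206

For spin-½, the probability of finding spin-up along an axis at angle θ to the initial spin direction is cos²(θ/2); spin-down is sin²(θ/2).
θ = 126°, so P = cos²(63°) ≈ 0.206.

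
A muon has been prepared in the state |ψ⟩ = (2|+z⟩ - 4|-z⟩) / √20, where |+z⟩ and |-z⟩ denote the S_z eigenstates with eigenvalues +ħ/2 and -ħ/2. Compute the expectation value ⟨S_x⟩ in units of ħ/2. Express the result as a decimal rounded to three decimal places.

⟨σ_x⟩ = 2 Re(a* b)/(|a|²+|b|²) with a = 2, b = -4.
a* b = -8, so ⟨σ_x⟩ = -16/20.
⟨S_x⟩ = (ħ/2)·⟨σ_x⟩.

-0.800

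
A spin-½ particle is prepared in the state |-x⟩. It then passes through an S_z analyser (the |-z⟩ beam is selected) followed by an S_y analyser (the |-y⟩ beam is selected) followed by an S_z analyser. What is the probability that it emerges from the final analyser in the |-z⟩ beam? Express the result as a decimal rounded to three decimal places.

First analyser (S_z): from |-x⟩, P(|-z⟩) = 1/2.
After stage 1 the state is |-z⟩; P(|-y⟩) = |⟨-y|-z⟩|² = 1/2.
After stage 2 the state is |-y⟩; P(|-z⟩) = |⟨-z|-y⟩|² = 1/2.
Joint probability = 1/2 × 1/2 × 1/2 = 0.125.

0.125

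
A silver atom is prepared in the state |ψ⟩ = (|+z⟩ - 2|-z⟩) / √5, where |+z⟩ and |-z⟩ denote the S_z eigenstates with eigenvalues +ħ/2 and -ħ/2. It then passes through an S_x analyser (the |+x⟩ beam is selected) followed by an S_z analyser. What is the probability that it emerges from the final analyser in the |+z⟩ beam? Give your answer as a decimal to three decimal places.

0.050

First analyser (S_x): P(|+x⟩) = |⟨+x|ψ⟩|² = 1/10.
After stage 1 the state is |+x⟩; P(|+z⟩) = |⟨+z|+x⟩|² = 1/2.
Joint probability = 1/10 × 1/2 = 0.050.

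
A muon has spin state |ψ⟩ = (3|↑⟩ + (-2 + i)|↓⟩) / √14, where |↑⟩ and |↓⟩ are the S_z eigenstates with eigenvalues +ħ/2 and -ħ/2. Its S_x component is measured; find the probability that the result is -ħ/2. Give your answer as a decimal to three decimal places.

|-x⟩ = (|↑⟩ - |↓⟩)/√2, so ⟨-x|ψ⟩ = (5 - i) / (√2·√14).
P = |5 - i|² / 28 = 26/28.

0.929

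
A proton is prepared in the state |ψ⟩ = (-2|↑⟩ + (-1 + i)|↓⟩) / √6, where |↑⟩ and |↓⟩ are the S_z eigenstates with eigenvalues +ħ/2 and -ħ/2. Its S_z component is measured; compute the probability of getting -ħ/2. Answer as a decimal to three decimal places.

0.333

The -ħ/2 outcome corresponds to |↓⟩. Its amplitude in |ψ⟩ is (-1 + i)/√6.
P = |-1 + i|² / 6 = 2/6.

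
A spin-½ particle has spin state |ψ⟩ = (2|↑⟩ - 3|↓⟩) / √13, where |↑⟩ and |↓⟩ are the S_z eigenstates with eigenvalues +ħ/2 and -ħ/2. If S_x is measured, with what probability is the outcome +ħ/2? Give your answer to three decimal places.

0.038

|+x⟩ = (|↑⟩ + |↓⟩)/√2, so ⟨+x|ψ⟩ = (-1) / (√2·√13).
P = |-1|² / 26 = 1/26.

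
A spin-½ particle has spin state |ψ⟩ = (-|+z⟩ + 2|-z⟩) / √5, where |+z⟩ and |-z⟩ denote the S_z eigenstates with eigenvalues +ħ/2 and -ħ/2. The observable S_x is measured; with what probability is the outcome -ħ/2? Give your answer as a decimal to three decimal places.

0.900

|-x⟩ = (|+z⟩ - |-z⟩)/√2, so ⟨-x|ψ⟩ = (-3) / (√2·√5).
P = |-3|² / 10 = 9/10.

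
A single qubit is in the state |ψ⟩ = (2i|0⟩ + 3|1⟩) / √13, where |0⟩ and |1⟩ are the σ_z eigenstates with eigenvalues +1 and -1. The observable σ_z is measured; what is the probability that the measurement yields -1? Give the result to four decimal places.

The -1 outcome corresponds to |1⟩. Its amplitude in |ψ⟩ is 3/√13.
P = |3|² / 13 = 9/13.

0.6923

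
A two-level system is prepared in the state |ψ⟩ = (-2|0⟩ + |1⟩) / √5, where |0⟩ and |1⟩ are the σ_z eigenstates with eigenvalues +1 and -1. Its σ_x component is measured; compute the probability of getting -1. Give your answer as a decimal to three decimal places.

|-x⟩ = (|0⟩ - |1⟩)/√2, so ⟨-x|ψ⟩ = (-3) / (√2·√5).
P = |-3|² / 10 = 9/10.

0.900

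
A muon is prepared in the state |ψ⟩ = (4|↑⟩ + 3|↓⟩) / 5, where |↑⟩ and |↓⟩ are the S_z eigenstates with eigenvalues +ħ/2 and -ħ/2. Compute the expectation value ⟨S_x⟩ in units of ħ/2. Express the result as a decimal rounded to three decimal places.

⟨σ_x⟩ = 2 Re(a* b)/(|a|²+|b|²) with a = 4, b = 3.
a* b = 12, so ⟨σ_x⟩ = 24/25.
⟨S_x⟩ = (ħ/2)·⟨σ_x⟩.

0.960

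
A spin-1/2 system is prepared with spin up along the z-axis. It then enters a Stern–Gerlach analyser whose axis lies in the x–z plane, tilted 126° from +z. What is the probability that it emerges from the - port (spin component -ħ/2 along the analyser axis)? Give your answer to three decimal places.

For spin-½, the probability of finding spin-up along an axis at angle θ to the initial spin direction is cos²(θ/2); spin-down is sin²(θ/2).
θ = 126°, so P = sin²(63°) ≈ 0.794.

0.794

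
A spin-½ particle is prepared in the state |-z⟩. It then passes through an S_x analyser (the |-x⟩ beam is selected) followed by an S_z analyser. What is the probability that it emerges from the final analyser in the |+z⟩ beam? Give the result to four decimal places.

0.2500

First analyser (S_x): from |-z⟩, P(|-x⟩) = 1/2.
After stage 1 the state is |-x⟩; P(|+z⟩) = |⟨+z|-x⟩|² = 1/2.
Joint probability = 1/2 × 1/2 = 0.2500.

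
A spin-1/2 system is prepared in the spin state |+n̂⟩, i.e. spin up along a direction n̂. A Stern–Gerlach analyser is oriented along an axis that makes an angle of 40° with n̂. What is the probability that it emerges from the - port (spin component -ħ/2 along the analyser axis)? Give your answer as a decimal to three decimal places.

For spin-½, the probability of finding spin-up along an axis at angle θ to the initial spin direction is cos²(θ/2); spin-down is sin²(θ/2).
θ = 40°, so P = sin²(20°) ≈ 0.117.

0.117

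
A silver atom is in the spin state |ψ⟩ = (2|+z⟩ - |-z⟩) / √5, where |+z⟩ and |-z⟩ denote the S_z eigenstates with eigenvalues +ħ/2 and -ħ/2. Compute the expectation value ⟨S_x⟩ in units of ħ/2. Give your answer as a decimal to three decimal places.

-0.800

⟨σ_x⟩ = 2 Re(a* b)/(|a|²+|b|²) with a = 2, b = -1.
a* b = -2, so ⟨σ_x⟩ = -4/5.
⟨S_x⟩ = (ħ/2)·⟨σ_x⟩.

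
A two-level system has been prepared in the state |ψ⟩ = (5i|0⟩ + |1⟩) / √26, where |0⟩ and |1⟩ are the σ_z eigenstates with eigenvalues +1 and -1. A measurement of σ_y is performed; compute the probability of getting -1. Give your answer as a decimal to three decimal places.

|-y⟩ = (|0⟩ - i|1⟩)/√2, so ⟨-y|ψ⟩ = (6i) / (√2·√26).
P = |6i|² / 52 = 36/52.

0.692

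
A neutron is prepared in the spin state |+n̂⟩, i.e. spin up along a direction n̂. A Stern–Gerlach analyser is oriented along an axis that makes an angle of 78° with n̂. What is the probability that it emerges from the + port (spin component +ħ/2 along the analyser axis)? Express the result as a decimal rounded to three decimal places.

0.604

For spin-½, the probability of finding spin-up along an axis at angle θ to the initial spin direction is cos²(θ/2); spin-down is sin²(θ/2).
θ = 78°, so P = cos²(39°) ≈ 0.604.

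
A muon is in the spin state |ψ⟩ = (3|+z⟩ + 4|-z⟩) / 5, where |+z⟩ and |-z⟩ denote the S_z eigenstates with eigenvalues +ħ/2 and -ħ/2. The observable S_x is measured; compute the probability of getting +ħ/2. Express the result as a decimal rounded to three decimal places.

0.980

|+x⟩ = (|+z⟩ + |-z⟩)/√2, so ⟨+x|ψ⟩ = (7) / (√2·5).
P = |7|² / 50 = 49/50.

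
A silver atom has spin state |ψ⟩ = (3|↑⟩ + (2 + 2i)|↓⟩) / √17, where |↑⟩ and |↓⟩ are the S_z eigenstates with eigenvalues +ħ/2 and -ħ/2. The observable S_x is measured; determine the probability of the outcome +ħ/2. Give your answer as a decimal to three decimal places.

|+x⟩ = (|↑⟩ + |↓⟩)/√2, so ⟨+x|ψ⟩ = (5 + 2i) / (√2·√17).
P = |5 + 2i|² / 34 = 29/34.

0.853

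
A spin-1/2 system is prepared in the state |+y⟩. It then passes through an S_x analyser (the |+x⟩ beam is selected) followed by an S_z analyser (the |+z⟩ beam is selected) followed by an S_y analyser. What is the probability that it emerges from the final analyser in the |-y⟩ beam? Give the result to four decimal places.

First analyser (S_x): from |+y⟩, P(|+x⟩) = 1/2.
After stage 1 the state is |+x⟩; P(|+z⟩) = |⟨+z|+x⟩|² = 1/2.
After stage 2 the state is |+z⟩; P(|-y⟩) = |⟨-y|+z⟩|² = 1/2.
Joint probability = 1/2 × 1/2 × 1/2 = 0.1250.

0.1250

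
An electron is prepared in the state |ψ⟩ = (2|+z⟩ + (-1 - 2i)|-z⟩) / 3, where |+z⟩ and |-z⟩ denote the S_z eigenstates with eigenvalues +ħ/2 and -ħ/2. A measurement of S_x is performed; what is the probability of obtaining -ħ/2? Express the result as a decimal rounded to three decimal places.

0.722

|-x⟩ = (|+z⟩ - |-z⟩)/√2, so ⟨-x|ψ⟩ = (3 + 2i) / (√2·3).
P = |3 + 2i|² / 18 = 13/18.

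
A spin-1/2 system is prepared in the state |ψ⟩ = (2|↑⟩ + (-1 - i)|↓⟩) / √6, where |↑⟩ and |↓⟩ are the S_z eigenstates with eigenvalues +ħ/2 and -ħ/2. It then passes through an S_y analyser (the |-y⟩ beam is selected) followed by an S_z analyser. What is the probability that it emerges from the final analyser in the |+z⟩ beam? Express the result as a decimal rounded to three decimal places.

0.417

First analyser (S_y): P(|-y⟩) = |⟨-y|ψ⟩|² = 10/12.
After stage 1 the state is |-y⟩; P(|+z⟩) = |⟨+z|-y⟩|² = 1/2.
Joint probability = 10/12 × 1/2 = 0.417.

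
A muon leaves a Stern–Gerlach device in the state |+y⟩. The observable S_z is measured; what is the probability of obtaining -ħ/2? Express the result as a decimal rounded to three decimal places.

0.500

In the S_z basis, |+y⟩ = (|↑⟩ + i|↓⟩)/√2 and |-z⟩ = |↓⟩.
|⟨-z|+y⟩|² = 1/2.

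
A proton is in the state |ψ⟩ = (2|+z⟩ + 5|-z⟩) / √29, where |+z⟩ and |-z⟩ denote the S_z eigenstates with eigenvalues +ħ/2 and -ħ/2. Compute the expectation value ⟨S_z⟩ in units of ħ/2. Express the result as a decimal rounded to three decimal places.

-0.724

⟨σ_z⟩ = |a|² - |b|² divided by |a|²+|b|², with a, b the |+z⟩, |-z⟩ amplitudes.
= (4 - 25)/29 = -21/29.
⟨S_z⟩ = (ħ/2)·⟨σ_z⟩.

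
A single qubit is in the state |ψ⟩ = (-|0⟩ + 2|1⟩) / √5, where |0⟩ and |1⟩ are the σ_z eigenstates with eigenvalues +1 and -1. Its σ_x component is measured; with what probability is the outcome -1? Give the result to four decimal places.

0.9000

|-x⟩ = (|0⟩ - |1⟩)/√2, so ⟨-x|ψ⟩ = (-3) / (√2·√5).
P = |-3|² / 10 = 9/10.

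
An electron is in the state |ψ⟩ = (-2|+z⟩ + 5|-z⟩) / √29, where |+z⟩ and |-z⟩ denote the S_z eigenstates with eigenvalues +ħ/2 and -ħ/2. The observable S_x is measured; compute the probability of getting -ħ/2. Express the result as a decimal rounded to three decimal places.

|-x⟩ = (|+z⟩ - |-z⟩)/√2, so ⟨-x|ψ⟩ = (-7) / (√2·√29).
P = |-7|² / 58 = 49/58.

0.845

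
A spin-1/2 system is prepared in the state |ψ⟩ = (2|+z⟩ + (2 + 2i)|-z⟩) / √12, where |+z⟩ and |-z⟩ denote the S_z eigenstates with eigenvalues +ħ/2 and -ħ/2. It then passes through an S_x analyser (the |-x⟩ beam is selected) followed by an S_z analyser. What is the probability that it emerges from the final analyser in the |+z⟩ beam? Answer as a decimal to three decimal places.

0.083

First analyser (S_x): P(|-x⟩) = |⟨-x|ψ⟩|² = 4/24.
After stage 1 the state is |-x⟩; P(|+z⟩) = |⟨+z|-x⟩|² = 1/2.
Joint probability = 4/24 × 1/2 = 0.083.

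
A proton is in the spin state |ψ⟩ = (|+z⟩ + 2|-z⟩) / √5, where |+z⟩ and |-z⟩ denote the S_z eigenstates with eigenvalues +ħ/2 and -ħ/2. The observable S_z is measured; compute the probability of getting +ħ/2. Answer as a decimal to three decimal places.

0.200

The +ħ/2 outcome corresponds to |+z⟩. Its amplitude in |ψ⟩ is 1/√5.
P = |1|² / 5 = 1/5.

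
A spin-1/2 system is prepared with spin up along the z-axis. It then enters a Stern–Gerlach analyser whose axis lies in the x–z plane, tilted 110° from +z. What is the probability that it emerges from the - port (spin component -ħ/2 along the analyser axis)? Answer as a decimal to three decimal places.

0.671

For spin-½, the probability of finding spin-up along an axis at angle θ to the initial spin direction is cos²(θ/2); spin-down is sin²(θ/2).
θ = 110°, so P = sin²(55°) ≈ 0.671.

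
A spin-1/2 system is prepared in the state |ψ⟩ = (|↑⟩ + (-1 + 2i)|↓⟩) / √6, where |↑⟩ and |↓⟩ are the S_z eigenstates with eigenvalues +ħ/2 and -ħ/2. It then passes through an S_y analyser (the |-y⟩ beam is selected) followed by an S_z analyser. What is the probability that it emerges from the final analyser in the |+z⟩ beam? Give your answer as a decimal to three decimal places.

0.083

First analyser (S_y): P(|-y⟩) = |⟨-y|ψ⟩|² = 2/12.
After stage 1 the state is |-y⟩; P(|+z⟩) = |⟨+z|-y⟩|² = 1/2.
Joint probability = 2/12 × 1/2 = 0.083.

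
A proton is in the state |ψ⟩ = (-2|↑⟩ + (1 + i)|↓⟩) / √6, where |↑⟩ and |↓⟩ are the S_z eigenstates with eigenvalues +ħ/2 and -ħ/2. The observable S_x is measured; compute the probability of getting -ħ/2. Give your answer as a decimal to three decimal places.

|-x⟩ = (|↑⟩ - |↓⟩)/√2, so ⟨-x|ψ⟩ = (-3 - i) / (√2·√6).
P = |-3 - i|² / 12 = 10/12.

0.833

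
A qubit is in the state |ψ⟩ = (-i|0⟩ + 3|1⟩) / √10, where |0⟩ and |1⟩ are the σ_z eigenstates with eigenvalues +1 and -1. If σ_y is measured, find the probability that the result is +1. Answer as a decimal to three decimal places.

0.800

|+y⟩ = (|0⟩ + i|1⟩)/√2, so ⟨+y|ψ⟩ = (-4i) / (√2·√10).
P = |-4i|² / 20 = 16/20.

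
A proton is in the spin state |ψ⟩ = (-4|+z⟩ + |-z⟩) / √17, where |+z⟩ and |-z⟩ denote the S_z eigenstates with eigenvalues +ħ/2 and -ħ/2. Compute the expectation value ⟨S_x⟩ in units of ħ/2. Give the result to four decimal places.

-0.4706

⟨σ_x⟩ = 2 Re(a* b)/(|a|²+|b|²) with a = -4, b = 1.
a* b = -4, so ⟨σ_x⟩ = -8/17.
⟨S_x⟩ = (ħ/2)·⟨σ_x⟩.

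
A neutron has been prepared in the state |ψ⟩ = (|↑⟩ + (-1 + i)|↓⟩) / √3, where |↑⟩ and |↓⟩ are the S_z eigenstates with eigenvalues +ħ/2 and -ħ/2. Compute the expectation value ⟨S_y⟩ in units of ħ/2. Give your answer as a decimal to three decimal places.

⟨σ_y⟩ = 2 Im(a* b)/(|a|²+|b|²) with a = 1, b = (-1 + i).
a* b = (-1 + i), so ⟨σ_y⟩ = 2/3.
⟨S_y⟩ = (ħ/2)·⟨σ_y⟩.

0.667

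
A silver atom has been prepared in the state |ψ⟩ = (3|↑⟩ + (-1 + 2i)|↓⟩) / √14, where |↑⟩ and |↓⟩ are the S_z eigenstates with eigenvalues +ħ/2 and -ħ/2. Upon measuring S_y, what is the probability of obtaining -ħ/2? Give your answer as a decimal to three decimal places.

0.071

|-y⟩ = (|↑⟩ - i|↓⟩)/√2, so ⟨-y|ψ⟩ = (1 - i) / (√2·√14).
P = |1 - i|² / 28 = 2/28.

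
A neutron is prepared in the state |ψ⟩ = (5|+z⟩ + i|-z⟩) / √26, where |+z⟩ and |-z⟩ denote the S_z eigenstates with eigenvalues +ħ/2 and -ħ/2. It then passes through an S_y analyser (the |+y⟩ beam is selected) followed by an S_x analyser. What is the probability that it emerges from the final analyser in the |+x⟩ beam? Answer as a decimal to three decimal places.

0.346

First analyser (S_y): P(|+y⟩) = |⟨+y|ψ⟩|² = 36/52.
After stage 1 the state is |+y⟩; P(|+x⟩) = |⟨+x|+y⟩|² = 1/2.
Joint probability = 36/52 × 1/2 = 0.346.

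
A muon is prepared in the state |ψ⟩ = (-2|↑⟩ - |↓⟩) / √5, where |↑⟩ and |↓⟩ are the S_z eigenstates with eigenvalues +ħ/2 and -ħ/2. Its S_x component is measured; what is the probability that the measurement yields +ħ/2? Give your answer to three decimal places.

|+x⟩ = (|↑⟩ + |↓⟩)/√2, so ⟨+x|ψ⟩ = (-3) / (√2·√5).
P = |-3|² / 10 = 9/10.

0.900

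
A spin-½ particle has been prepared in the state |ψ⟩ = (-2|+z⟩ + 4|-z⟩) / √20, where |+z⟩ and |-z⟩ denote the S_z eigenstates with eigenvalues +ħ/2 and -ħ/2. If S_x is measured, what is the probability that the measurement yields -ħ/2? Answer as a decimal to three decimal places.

0.900

|-x⟩ = (|+z⟩ - |-z⟩)/√2, so ⟨-x|ψ⟩ = (-6) / (√2·√20).
P = |-6|² / 40 = 36/40.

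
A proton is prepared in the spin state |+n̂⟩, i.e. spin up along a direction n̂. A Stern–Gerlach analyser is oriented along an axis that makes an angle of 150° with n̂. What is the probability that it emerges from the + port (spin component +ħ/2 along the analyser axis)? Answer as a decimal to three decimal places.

For spin-½, the probability of finding spin-up along an axis at angle θ to the initial spin direction is cos²(θ/2); spin-down is sin²(θ/2).
θ = 150°, so P = cos²(75°) ≈ 0.067.

0.067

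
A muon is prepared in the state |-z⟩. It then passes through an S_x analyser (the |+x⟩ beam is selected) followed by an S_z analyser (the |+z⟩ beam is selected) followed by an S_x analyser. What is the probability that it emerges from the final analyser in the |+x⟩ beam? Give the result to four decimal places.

0.1250

First analyser (S_x): from |-z⟩, P(|+x⟩) = 1/2.
After stage 1 the state is |+x⟩; P(|+z⟩) = |⟨+z|+x⟩|² = 1/2.
After stage 2 the state is |+z⟩; P(|+x⟩) = |⟨+x|+z⟩|² = 1/2.
Joint probability = 1/2 × 1/2 × 1/2 = 0.1250.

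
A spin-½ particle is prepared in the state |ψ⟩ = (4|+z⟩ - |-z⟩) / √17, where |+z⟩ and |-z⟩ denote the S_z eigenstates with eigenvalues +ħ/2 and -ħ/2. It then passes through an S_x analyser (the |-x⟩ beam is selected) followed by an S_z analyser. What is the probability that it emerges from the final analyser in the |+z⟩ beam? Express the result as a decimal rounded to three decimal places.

First analyser (S_x): P(|-x⟩) = |⟨-x|ψ⟩|² = 25/34.
After stage 1 the state is |-x⟩; P(|+z⟩) = |⟨+z|-x⟩|² = 1/2.
Joint probability = 25/34 × 1/2 = 0.368.

0.368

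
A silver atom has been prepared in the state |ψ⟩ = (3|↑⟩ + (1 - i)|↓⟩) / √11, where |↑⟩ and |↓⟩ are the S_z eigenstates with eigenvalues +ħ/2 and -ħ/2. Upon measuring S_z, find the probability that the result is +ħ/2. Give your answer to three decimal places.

0.818

The +ħ/2 outcome corresponds to |↑⟩. Its amplitude in |ψ⟩ is 3/√11.
P = |3|² / 11 = 9/11.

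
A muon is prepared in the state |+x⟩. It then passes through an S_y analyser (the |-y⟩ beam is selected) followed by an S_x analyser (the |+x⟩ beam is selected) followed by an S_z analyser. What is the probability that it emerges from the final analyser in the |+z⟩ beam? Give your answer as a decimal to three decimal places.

0.125

First analyser (S_y): from |+x⟩, P(|-y⟩) = 1/2.
After stage 1 the state is |-y⟩; P(|+x⟩) = |⟨+x|-y⟩|² = 1/2.
After stage 2 the state is |+x⟩; P(|+z⟩) = |⟨+z|+x⟩|² = 1/2.
Joint probability = 1/2 × 1/2 × 1/2 = 0.125.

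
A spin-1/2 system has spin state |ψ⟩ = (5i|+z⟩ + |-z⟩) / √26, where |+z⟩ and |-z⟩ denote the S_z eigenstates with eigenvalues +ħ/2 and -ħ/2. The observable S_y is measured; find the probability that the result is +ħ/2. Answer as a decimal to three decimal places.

|+y⟩ = (|+z⟩ + i|-z⟩)/√2, so ⟨+y|ψ⟩ = (4i) / (√2·√26).
P = |4i|² / 52 = 16/52.

0.308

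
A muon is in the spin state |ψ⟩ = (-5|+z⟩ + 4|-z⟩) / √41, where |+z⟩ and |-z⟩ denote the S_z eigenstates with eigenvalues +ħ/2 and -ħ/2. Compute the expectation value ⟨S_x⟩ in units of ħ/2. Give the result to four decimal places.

-0.9756

⟨σ_x⟩ = 2 Re(a* b)/(|a|²+|b|²) with a = -5, b = 4.
a* b = -20, so ⟨σ_x⟩ = -40/41.
⟨S_x⟩ = (ħ/2)·⟨σ_x⟩.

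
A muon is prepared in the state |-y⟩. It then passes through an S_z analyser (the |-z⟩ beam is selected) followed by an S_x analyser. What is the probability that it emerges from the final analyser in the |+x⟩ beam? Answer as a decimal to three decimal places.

First analyser (S_z): from |-y⟩, P(|-z⟩) = 1/2.
After stage 1 the state is |-z⟩; P(|+x⟩) = |⟨+x|-z⟩|² = 1/2.
Joint probability = 1/2 × 1/2 = 0.250.

0.250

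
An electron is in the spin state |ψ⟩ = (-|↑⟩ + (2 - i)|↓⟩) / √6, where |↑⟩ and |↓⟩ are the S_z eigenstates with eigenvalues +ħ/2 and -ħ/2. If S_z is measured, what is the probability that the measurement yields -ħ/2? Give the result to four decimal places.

0.8333

The -ħ/2 outcome corresponds to |↓⟩. Its amplitude in |ψ⟩ is (2 - i)/√6.
P = |2 - i|² / 6 = 5/6.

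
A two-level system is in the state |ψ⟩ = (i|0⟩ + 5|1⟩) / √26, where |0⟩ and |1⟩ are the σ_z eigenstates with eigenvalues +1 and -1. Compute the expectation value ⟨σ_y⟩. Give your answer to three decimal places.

⟨σ_y⟩ = 2 Im(a* b)/(|a|²+|b|²) with a = i, b = 5.
a* b = -5i, so ⟨σ_y⟩ = -10/26.

-0.385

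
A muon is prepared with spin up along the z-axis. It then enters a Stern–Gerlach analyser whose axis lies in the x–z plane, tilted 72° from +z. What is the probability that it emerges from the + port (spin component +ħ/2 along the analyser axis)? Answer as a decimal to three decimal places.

For spin-½, the probability of finding spin-up along an axis at angle θ to the initial spin direction is cos²(θ/2); spin-down is sin²(θ/2).
θ = 72°, so P = cos²(36°) ≈ 0.655.

0.655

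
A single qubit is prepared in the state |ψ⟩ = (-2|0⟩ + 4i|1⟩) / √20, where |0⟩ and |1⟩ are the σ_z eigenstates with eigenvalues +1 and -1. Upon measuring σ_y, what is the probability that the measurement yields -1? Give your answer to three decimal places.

0.900

|-y⟩ = (|0⟩ - i|1⟩)/√2, so ⟨-y|ψ⟩ = (-6) / (√2·√20).
P = |-6|² / 40 = 36/40.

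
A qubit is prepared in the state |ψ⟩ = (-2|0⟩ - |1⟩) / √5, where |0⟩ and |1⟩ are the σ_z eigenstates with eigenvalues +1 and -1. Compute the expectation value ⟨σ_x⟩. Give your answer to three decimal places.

⟨σ_x⟩ = 2 Re(a* b)/(|a|²+|b|²) with a = -2, b = -1.
a* b = 2, so ⟨σ_x⟩ = 4/5.

0.800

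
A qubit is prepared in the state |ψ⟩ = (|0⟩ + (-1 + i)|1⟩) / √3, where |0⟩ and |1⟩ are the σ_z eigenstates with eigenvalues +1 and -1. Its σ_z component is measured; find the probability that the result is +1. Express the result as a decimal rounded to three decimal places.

The +1 outcome corresponds to |0⟩. Its amplitude in |ψ⟩ is 1/√3.
P = |1|² / 3 = 1/3.

0.333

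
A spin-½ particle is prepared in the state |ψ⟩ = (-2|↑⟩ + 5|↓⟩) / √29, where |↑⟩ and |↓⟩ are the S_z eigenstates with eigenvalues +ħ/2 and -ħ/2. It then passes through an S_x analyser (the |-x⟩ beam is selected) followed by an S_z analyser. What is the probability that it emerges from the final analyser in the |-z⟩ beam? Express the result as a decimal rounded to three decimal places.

First analyser (S_x): P(|-x⟩) = |⟨-x|ψ⟩|² = 49/58.
After stage 1 the state is |-x⟩; P(|-z⟩) = |⟨-z|-x⟩|² = 1/2.
Joint probability = 49/58 × 1/2 = 0.422.

0.422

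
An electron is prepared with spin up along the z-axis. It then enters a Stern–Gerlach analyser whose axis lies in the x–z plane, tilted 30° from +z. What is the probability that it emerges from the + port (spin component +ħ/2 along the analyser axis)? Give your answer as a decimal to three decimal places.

For spin-½, the probability of finding spin-up along an axis at angle θ to the initial spin direction is cos²(θ/2); spin-down is sin²(θ/2).
θ = 30°, so P = cos²(15°) ≈ 0.933.

0.933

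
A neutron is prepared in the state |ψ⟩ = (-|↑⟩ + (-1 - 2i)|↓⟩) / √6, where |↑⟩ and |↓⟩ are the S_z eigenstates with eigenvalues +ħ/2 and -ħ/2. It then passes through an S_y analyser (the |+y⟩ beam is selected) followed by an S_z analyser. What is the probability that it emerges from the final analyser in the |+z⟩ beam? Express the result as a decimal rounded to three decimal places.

0.417

First analyser (S_y): P(|+y⟩) = |⟨+y|ψ⟩|² = 10/12.
After stage 1 the state is |+y⟩; P(|+z⟩) = |⟨+z|+y⟩|² = 1/2.
Joint probability = 10/12 × 1/2 = 0.417.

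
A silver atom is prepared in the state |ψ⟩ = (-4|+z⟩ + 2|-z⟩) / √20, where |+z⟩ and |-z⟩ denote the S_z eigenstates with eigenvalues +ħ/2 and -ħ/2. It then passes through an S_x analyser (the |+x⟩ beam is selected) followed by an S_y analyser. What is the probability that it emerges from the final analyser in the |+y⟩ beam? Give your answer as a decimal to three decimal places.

0.050

First analyser (S_x): P(|+x⟩) = |⟨+x|ψ⟩|² = 4/40.
After stage 1 the state is |+x⟩; P(|+y⟩) = |⟨+y|+x⟩|² = 1/2.
Joint probability = 4/40 × 1/2 = 0.050.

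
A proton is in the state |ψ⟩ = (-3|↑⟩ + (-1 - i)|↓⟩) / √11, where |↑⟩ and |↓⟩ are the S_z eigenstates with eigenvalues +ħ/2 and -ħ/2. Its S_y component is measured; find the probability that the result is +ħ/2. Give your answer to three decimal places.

|+y⟩ = (|↑⟩ + i|↓⟩)/√2, so ⟨+y|ψ⟩ = (-4 + i) / (√2·√11).
P = |-4 + i|² / 22 = 17/22.

0.773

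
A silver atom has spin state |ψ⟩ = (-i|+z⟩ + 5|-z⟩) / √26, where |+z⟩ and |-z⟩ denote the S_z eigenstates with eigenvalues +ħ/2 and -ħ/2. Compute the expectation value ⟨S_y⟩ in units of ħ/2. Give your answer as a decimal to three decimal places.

⟨σ_y⟩ = 2 Im(a* b)/(|a|²+|b|²) with a = -i, b = 5.
a* b = 5i, so ⟨σ_y⟩ = 10/26.
⟨S_y⟩ = (ħ/2)·⟨σ_y⟩.

0.385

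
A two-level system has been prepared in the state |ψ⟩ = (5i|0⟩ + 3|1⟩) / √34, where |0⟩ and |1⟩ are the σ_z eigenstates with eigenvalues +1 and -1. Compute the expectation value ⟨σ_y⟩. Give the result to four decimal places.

⟨σ_y⟩ = 2 Im(a* b)/(|a|²+|b|²) with a = 5i, b = 3.
a* b = -15i, so ⟨σ_y⟩ = -30/34.

-0.8824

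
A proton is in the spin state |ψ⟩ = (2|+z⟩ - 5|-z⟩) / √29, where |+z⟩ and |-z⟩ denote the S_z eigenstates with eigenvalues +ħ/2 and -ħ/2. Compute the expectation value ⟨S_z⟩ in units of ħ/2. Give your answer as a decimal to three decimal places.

-0.724

⟨σ_z⟩ = |a|² - |b|² divided by |a|²+|b|², with a, b the |+z⟩, |-z⟩ amplitudes.
= (4 - 25)/29 = -21/29.
⟨S_z⟩ = (ħ/2)·⟨σ_z⟩.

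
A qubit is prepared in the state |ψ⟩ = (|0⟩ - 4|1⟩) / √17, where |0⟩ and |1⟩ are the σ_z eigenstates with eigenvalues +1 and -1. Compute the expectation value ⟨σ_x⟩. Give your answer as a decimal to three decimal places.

-0.471

⟨σ_x⟩ = 2 Re(a* b)/(|a|²+|b|²) with a = 1, b = -4.
a* b = -4, so ⟨σ_x⟩ = -8/17.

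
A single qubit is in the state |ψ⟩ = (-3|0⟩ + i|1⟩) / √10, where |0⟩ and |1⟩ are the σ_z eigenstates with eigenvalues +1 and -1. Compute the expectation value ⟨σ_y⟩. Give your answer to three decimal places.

⟨σ_y⟩ = 2 Im(a* b)/(|a|²+|b|²) with a = -3, b = i.
a* b = -3i, so ⟨σ_y⟩ = -6/10.

-0.600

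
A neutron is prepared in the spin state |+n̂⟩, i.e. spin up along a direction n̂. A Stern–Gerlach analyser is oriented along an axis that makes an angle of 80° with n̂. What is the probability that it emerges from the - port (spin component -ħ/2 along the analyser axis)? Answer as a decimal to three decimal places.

0.413

For spin-½, the probability of finding spin-up along an axis at angle θ to the initial spin direction is cos²(θ/2); spin-down is sin²(θ/2).
θ = 80°, so P = sin²(40°) ≈ 0.413.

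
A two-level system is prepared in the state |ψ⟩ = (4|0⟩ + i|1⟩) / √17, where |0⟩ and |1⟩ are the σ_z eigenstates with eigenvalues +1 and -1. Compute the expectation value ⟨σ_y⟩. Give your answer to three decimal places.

⟨σ_y⟩ = 2 Im(a* b)/(|a|²+|b|²) with a = 4, b = i.
a* b = 4i, so ⟨σ_y⟩ = 8/17.

0.471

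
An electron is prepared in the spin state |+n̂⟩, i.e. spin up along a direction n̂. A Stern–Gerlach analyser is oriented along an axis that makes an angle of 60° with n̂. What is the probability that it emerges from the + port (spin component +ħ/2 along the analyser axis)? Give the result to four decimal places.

For spin-½, the probability of finding spin-up along an axis at angle θ to the initial spin direction is cos²(θ/2); spin-down is sin²(θ/2).
θ = 60°, so P = cos²(30°) ≈ 0.7500.

0.7500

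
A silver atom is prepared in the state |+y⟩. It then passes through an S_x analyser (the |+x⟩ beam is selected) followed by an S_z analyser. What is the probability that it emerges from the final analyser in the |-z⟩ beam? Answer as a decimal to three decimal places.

First analyser (S_x): from |+y⟩, P(|+x⟩) = 1/2.
After stage 1 the state is |+x⟩; P(|-z⟩) = |⟨-z|+x⟩|² = 1/2.
Joint probability = 1/2 × 1/2 = 0.250.

0.250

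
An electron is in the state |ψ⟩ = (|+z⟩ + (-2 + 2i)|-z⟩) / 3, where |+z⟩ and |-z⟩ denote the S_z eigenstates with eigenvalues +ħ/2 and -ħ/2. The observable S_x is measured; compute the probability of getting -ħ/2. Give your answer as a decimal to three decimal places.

0.722

|-x⟩ = (|+z⟩ - |-z⟩)/√2, so ⟨-x|ψ⟩ = (3 - 2i) / (√2·3).
P = |3 - 2i|² / 18 = 13/18.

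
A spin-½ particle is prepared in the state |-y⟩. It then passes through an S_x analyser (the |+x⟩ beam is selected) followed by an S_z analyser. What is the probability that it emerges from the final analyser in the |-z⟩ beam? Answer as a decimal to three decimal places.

First analyser (S_x): from |-y⟩, P(|+x⟩) = 1/2.
After stage 1 the state is |+x⟩; P(|-z⟩) = |⟨-z|+x⟩|² = 1/2.
Joint probability = 1/2 × 1/2 = 0.250.

0.250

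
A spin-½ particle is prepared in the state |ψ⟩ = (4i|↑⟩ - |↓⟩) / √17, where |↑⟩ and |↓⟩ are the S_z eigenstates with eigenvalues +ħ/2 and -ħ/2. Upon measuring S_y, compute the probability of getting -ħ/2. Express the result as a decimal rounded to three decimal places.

|-y⟩ = (|↑⟩ - i|↓⟩)/√2, so ⟨-y|ψ⟩ = (3i) / (√2·√17).
P = |3i|² / 34 = 9/34.

0.265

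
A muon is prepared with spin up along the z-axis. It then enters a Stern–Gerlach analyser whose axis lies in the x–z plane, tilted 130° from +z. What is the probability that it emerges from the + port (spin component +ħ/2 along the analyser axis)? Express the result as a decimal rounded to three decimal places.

0.179

For spin-½, the probability of finding spin-up along an axis at angle θ to the initial spin direction is cos²(θ/2); spin-down is sin²(θ/2).
θ = 130°, so P = cos²(65°) ≈ 0.179.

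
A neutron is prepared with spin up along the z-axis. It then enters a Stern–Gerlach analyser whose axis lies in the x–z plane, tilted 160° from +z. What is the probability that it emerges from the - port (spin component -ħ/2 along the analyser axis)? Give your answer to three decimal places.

0.970

For spin-½, the probability of finding spin-up along an axis at angle θ to the initial spin direction is cos²(θ/2); spin-down is sin²(θ/2).
θ = 160°, so P = sin²(80°) ≈ 0.970.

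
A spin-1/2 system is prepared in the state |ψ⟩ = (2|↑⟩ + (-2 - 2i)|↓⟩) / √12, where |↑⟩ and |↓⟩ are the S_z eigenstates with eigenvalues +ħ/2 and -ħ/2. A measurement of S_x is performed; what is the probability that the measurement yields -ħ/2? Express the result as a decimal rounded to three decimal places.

0.833

|-x⟩ = (|↑⟩ - |↓⟩)/√2, so ⟨-x|ψ⟩ = (4 + 2i) / (√2·√12).
P = |4 + 2i|² / 24 = 20/24.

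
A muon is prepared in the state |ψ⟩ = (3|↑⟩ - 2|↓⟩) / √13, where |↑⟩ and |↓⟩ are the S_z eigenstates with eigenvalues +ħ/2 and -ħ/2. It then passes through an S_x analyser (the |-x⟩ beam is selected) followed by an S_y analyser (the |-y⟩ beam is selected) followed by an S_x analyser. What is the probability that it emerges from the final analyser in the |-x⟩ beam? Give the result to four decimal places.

0.2404

First analyser (S_x): P(|-x⟩) = |⟨-x|ψ⟩|² = 25/26.
After stage 1 the state is |-x⟩; P(|-y⟩) = |⟨-y|-x⟩|² = 1/2.
After stage 2 the state is |-y⟩; P(|-x⟩) = |⟨-x|-y⟩|² = 1/2.
Joint probability = 25/26 × 1/2 × 1/2 = 0.2404.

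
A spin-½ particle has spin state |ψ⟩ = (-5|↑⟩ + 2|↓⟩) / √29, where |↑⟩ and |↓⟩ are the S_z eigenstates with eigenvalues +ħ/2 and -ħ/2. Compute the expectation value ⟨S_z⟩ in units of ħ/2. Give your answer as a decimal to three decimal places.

⟨σ_z⟩ = |a|² - |b|² divided by |a|²+|b|², with a, b the |↑⟩, |↓⟩ amplitudes.
= (25 - 4)/29 = 21/29.
⟨S_z⟩ = (ħ/2)·⟨σ_z⟩.

0.724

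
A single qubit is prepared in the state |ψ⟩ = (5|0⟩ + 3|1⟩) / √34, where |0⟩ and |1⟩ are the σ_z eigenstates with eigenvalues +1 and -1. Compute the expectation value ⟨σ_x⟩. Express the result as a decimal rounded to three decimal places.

⟨σ_x⟩ = 2 Re(a* b)/(|a|²+|b|²) with a = 5, b = 3.
a* b = 15, so ⟨σ_x⟩ = 30/34.

0.882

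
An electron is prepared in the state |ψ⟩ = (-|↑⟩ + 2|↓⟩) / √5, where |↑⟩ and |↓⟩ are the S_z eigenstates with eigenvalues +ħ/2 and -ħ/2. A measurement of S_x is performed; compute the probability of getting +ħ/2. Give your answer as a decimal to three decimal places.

|+x⟩ = (|↑⟩ + |↓⟩)/√2, so ⟨+x|ψ⟩ = (1) / (√2·√5).
P = |1|² / 10 = 1/10.

0.100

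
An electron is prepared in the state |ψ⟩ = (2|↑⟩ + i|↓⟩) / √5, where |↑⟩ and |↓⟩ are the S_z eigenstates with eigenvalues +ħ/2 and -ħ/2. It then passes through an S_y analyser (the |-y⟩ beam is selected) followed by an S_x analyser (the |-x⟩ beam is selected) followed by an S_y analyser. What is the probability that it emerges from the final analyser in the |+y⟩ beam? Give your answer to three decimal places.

0.025

First analyser (S_y): P(|-y⟩) = |⟨-y|ψ⟩|² = 1/10.
After stage 1 the state is |-y⟩; P(|-x⟩) = |⟨-x|-y⟩|² = 1/2.
After stage 2 the state is |-x⟩; P(|+y⟩) = |⟨+y|-x⟩|² = 1/2.
Joint probability = 1/10 × 1/2 × 1/2 = 0.025.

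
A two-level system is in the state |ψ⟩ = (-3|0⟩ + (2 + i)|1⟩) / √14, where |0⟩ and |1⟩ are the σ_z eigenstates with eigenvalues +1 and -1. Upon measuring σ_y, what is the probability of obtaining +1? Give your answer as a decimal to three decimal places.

|+y⟩ = (|0⟩ + i|1⟩)/√2, so ⟨+y|ψ⟩ = (-2 - 2i) / (√2·√14).
P = |-2 - 2i|² / 28 = 8/28.

0.286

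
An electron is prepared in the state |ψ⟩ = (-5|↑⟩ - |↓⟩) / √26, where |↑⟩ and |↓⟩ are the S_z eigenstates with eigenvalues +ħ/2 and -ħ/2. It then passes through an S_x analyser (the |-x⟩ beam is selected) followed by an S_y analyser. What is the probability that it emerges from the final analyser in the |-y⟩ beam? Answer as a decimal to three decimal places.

0.154

First analyser (S_x): P(|-x⟩) = |⟨-x|ψ⟩|² = 16/52.
After stage 1 the state is |-x⟩; P(|-y⟩) = |⟨-y|-x⟩|² = 1/2.
Joint probability = 16/52 × 1/2 = 0.154.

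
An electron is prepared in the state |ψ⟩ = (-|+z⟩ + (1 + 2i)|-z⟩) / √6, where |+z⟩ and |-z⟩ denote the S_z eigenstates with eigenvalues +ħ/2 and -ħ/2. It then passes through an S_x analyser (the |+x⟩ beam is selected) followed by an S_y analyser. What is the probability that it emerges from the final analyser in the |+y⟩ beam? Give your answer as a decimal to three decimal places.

0.167

First analyser (S_x): P(|+x⟩) = |⟨+x|ψ⟩|² = 4/12.
After stage 1 the state is |+x⟩; P(|+y⟩) = |⟨+y|+x⟩|² = 1/2.
Joint probability = 4/12 × 1/2 = 0.167.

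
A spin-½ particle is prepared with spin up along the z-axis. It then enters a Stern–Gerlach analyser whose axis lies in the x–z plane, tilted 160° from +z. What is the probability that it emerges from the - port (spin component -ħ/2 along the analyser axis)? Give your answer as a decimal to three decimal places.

For spin-½, the probability of finding spin-up along an axis at angle θ to the initial spin direction is cos²(θ/2); spin-down is sin²(θ/2).
θ = 160°, so P = sin²(80°) ≈ 0.970.

0.970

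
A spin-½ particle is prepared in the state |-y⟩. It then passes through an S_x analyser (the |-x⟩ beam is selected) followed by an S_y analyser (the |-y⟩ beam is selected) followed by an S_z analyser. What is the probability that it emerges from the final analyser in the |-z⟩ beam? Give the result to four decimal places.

0.1250

First analyser (S_x): from |-y⟩, P(|-x⟩) = 1/2.
After stage 1 the state is |-x⟩; P(|-y⟩) = |⟨-y|-x⟩|² = 1/2.
After stage 2 the state is |-y⟩; P(|-z⟩) = |⟨-z|-y⟩|² = 1/2.
Joint probability = 1/2 × 1/2 × 1/2 = 0.1250.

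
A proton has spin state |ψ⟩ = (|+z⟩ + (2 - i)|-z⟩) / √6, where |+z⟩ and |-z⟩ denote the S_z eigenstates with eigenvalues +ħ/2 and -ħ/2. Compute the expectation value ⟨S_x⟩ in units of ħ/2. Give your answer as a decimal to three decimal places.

⟨σ_x⟩ = 2 Re(a* b)/(|a|²+|b|²) with a = 1, b = (2 - i).
a* b = (2 - i), so ⟨σ_x⟩ = 4/6.
⟨S_x⟩ = (ħ/2)·⟨σ_x⟩.

0.667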